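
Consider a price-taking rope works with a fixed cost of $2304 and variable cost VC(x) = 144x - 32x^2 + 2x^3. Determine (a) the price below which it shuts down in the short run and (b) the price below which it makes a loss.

Shutdown price = $16; break-even price = $240

Shutdown price = min AVC. AVC = 144 - 32x + 2x^2, with vertex at x = 8 and minimum $16.
ATC = 2304/x + 144 - 32x + 2x^2. Setting dATC/dx = −2304/x^2 − 32 + 4x = 0 gives x = 12 (since 4·12^3 − 32·12^2 = 2304).
min ATC = 2304/12 + 144 − 32·12 + 2·12^2 = $240. That is the break-even price.
For $16 ≤ P < $240 the firm produces at a loss; below $16 it shuts down.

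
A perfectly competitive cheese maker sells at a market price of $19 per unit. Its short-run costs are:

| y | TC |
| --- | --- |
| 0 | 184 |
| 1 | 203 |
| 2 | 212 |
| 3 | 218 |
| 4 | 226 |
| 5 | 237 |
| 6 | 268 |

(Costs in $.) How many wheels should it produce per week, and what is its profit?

y = 5; profit = -$142

Profit at each row (π = 19y − TC): y=0: -184; y=1: -184; y=2: -174; y=3: -161; y=4: -150; y=5: -142; y=6: -154.
Profit is maximized at y = 5. AVC there is 53/5 = $10.60 ≤ P, so producing beats shutting down (which would give -$184).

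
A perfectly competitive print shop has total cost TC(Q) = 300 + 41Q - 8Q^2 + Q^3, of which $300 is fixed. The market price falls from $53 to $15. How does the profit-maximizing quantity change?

MC = 41 - 16Q + 3Q^2; the shutdown threshold is min AVC = $25 (at Q = 4).
With P = $53 above the shutdown price, P = MC gives Q = 6.
At P = $15 < min AVC = $25, price no longer covers variable cost at any output, so the firm shuts down: Q = 0.

Output falls from 6 to 0 (the firm shuts down)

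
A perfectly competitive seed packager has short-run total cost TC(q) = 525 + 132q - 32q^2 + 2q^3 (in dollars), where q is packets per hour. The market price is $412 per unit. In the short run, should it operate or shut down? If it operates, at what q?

Produce at q = 14

Variable cost is VC = 132q - 32q^2 + 2q^3, so AVC = VC/q = 132 - 32q + 2q^2 and MC = dTC/dq = 132 - 64q + 6q^2.
AVC is minimized where dAVC/dq = -32 + 4q = 0, at q = 8; min AVC = 132 - 32·8 + 2·8^2 = $4.
Because $412 ≥ $4, revenue can cover variable cost; the firm operates.
Solving P = MC: -280 - 64q + 6q^2 = 0 ⇒ q = -10/3 or 14. On the upward-sloping branch, q* = 14.
Check: AVC at q = 14 is $76 ≤ P, so revenue covers variable cost.
Profit = P·q − TC = 412·14 − 1589 = $4179.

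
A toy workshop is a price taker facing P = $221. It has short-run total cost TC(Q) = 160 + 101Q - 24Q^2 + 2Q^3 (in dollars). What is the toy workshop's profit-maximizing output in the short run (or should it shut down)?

Variable cost is VC = 101Q - 24Q^2 + 2Q^3, so AVC = VC/Q = 101 - 24Q + 2Q^2 and MC = dTC/dQ = 101 - 48Q + 6Q^2.
AVC is minimized where dAVC/dQ = -24 + 4Q = 0, at Q = 6; min AVC = 101 - 24·6 + 2·6^2 = $29.
Because $221 ≥ $29, revenue can cover variable cost; the firm operates.
Solving P = MC: -120 - 48Q + 6Q^2 = 0 ⇒ Q = -2 or 10. On the upward-sloping branch, Q* = 10.
Check: AVC at Q = 10 is $61 ≤ P, so revenue covers variable cost.
Profit = P·Q − TC = 221·10 − 770 = $1440.

Produce at Q = 10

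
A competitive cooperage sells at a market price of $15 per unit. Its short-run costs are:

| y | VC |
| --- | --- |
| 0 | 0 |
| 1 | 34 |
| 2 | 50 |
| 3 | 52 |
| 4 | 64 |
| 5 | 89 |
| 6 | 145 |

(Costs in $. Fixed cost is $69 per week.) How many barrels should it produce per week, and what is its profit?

y = 0 (shut down); profit = -$69

Compute π = P·y − TC at each output: y=0: -69; y=1: -88; y=2: -89; y=3: -76; y=4: -73; y=5: -83; y=6: -124.
Profit is highest at y = 0. Equivalently, the lowest AVC in the table is 64/4 ≈ $16 at y = 4, and P = $15 falls below it — price never covers variable cost, so the firm shuts down and loses only its fixed cost.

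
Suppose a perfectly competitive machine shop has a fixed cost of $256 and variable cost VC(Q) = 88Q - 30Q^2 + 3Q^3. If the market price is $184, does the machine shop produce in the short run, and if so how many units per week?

Produce at Q = 8

From TC, MC = TC'(Q) = 88 - 60Q + 9Q^2 and AVC = VC/Q = 88 - 30Q + 3Q^2.
The AVC parabola has its vertex at Q = 30/6 = 5, where AVC = 88 - 30·5 + 3·5^2 = $13.
Because $184 ≥ $13, revenue can cover variable cost; the firm operates.
Set P = MC: 184 = 88 - 60Q + 9Q^2 → -96 - 60Q + 9Q^2 = 0. The roots are Q = -4/3 and Q = 8; the profit-maximizing output is on the rising part of MC, so Q* = 8.
Check: AVC at Q = 8 is $40 ≤ P, so revenue covers variable cost.
Profit = P·Q − TC = 184·8 − 576 = $896.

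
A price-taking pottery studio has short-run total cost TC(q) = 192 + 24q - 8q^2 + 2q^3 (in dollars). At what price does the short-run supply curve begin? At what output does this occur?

Short-run supply begins at min AVC. From VC = 24q - 8q^2 + 2q^3, AVC = 24 - 8q + 2q^2.
At the minimum of AVC, MC = AVC. MC = 24 - 16q + 6q^2; setting MC = AVC gives 4q^2 - 8q = 0, so q = 2. min AVC = 16.
For P < $16 the firm produces nothing.

$16 per unit, at q = 2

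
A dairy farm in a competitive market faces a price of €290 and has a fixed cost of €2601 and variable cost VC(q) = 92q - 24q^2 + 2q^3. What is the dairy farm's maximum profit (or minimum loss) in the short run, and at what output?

Profit = -€181 at q = 11

AVC = 92 - 24q + 2q^2; min AVC = €20 at q = 6. Since P = €290 ≥ min AVC, the firm produces.
MC = 92 - 48q + 6q^2. Setting P = MC and taking the root on the rising branch gives q* = 11.
TR = 290·11 = 3190. TC = 2601 + 770 = 3371. Profit = 3190 − 3371 = -€181.
By producing, the firm covers all variable cost plus €2420 of fixed cost; shutting down would lose the full €2601.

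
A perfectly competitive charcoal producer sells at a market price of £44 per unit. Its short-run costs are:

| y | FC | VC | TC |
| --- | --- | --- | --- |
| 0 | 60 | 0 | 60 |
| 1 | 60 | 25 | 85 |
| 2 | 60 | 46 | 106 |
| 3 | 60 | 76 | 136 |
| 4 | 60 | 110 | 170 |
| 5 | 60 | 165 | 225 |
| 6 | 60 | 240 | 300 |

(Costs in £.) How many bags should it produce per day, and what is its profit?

Profit at each row (π = 44y − TC): y=0: -60; y=1: -41; y=2: -18; y=3: -4; y=4: 6; y=5: -5; y=6: -36.
Profit is maximized at y = 4. AVC there is 110/4 = £27.50 ≤ P, so producing beats shutting down (which would give -£60).

y = 4; profit = £6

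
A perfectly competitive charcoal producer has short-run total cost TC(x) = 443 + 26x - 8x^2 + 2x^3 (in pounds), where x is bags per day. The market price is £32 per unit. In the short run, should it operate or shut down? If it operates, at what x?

From TC, MC = TC'(x) = 26 - 16x + 6x^2 and AVC = VC/x = 26 - 8x + 2x^2.
AVC hits its minimum where MC = AVC, at x = 2, giving min AVC = 26 - 8·2 + 2·2^2 = £18.
Because £32 ≥ £18, revenue can cover variable cost; the firm operates.
Set P = MC: 32 = 26 - 16x + 6x^2 → -6 - 16x + 6x^2 = 0. The roots are x = -1/3 and x = 3; the profit-maximizing output is on the rising part of MC, so x* = 3.
Check: AVC at x = 3 is £20 ≤ P, so revenue covers variable cost.
Profit = P·x − TC = 32·3 − 503 = -£407, a loss, but smaller than the £443 fixed cost the firm would lose by shutting down.

Produce at x = 3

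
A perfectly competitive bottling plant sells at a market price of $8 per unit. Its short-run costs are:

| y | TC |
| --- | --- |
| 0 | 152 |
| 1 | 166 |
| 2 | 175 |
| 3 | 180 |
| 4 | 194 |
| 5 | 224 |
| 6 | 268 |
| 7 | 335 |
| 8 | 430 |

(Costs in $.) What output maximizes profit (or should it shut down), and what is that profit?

Profit at each row (π = 8y − TC): y=0: -152; y=1: -158; y=2: -159; y=3: -156; y=4: -162; y=5: -184; y=6: -220; y=7: -279; y=8: -366.
Profit is highest at y = 0. Equivalently, the lowest AVC in the table is 28/3 ≈ $9.33 at y = 3, and P = $8 falls below it — price never covers variable cost, so the firm shuts down and loses only its fixed cost.

y = 0 (shut down); profit = -$152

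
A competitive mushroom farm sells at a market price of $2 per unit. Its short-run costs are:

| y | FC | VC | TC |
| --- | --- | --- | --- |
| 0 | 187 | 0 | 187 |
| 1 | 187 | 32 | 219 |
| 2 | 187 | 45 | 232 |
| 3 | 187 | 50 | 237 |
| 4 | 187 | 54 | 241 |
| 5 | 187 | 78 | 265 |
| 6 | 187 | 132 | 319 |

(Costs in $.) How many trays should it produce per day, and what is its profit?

y = 0 (shut down); profit = -$187

Compute π = P·y − TC at each output: y=0: -187; y=1: -217; y=2: -228; y=3: -231; y=4: -233; y=5: -255; y=6: -307.
Profit is highest at y = 0. Equivalently, the lowest AVC in the table is 54/4 ≈ $13.50 at y = 4, and P = $2 falls below it — price never covers variable cost, so the firm shuts down and loses only its fixed cost.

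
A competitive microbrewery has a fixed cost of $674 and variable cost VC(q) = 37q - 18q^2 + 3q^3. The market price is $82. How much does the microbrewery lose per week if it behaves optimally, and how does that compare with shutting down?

Profit = -$374 at q = 5

AVC = 37 - 18q + 3q^2; min AVC = $10 at q = 3. Since P = $82 ≥ min AVC, the firm produces.
MC = 37 - 36q + 9q^2. Setting P = MC and taking the root on the rising branch gives q* = 5.
TR = 82·5 = 410. TC = 674 + 110 = 784. Profit = 410 − 784 = -$374.
By producing, the firm covers all variable cost plus $300 of fixed cost; shutting down would lose the full $674.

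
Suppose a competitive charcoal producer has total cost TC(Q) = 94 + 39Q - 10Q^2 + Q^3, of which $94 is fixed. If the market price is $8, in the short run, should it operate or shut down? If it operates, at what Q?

From TC, MC = TC'(Q) = 39 - 20Q + 3Q^2 and AVC = VC/Q = 39 - 10Q + Q^2.
AVC hits its minimum where MC = AVC, at Q = 5, giving min AVC = 39 - 10·5 + 5^2 = $14.
P = $8 lies below min AVC = $14; no output level covers variable cost.
The firm minimizes its loss by shutting down and losing only its fixed cost of $94.

Shut down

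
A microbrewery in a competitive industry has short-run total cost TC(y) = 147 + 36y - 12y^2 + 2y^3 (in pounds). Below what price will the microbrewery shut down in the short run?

Short-run supply begins at min AVC. From VC = 36y - 12y^2 + 2y^3, AVC = 36 - 12y + 2y^2.
dAVC/dy = -12 + 4y = 0 gives y = 3. min AVC = 36 - 12·3 + 2·3^2 = 18.
For P < £18 the firm produces nothing.

£18 per unit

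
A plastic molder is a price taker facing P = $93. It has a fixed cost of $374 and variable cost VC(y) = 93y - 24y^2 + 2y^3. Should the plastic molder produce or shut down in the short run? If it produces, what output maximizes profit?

From TC, MC = TC'(y) = 93 - 48y + 6y^2 and AVC = VC/y = 93 - 24y + 2y^2.
The AVC parabola has its vertex at y = 24/4 = 6, where AVC = 93 - 24·6 + 2·6^2 = $21.
Since P = $93 ≥ min AVC = $21, price covers variable cost and the firm should produce.
Solving P = MC: -48y + 6y^2 = 0 ⇒ y = 0 or 8. On the upward-sloping branch, y* = 8.
Check: AVC at y = 8 is $29 ≤ P, so revenue covers variable cost.
Profit = P·y − TC = 93·8 − 606 = $138.

Produce at y = 8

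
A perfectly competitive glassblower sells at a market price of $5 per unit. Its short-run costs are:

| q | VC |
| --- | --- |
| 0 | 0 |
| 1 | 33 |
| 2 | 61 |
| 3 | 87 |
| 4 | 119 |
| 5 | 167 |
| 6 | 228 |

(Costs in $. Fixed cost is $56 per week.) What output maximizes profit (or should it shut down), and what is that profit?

q = 0 (shut down); profit = -$56

Compute π = P·q − TC at each output: q=0: -56; q=1: -84; q=2: -107; q=3: -128; q=4: -155; q=5: -198; q=6: -254.
Profit is highest at q = 0. Equivalently, the lowest AVC in the table is 87/3 ≈ $29 at q = 3, and P = $5 falls below it — price never covers variable cost, so the firm shuts down and loses only its fixed cost.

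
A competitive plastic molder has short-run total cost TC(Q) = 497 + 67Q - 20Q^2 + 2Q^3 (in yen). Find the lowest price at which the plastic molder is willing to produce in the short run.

Short-run supply begins at min AVC. From VC = 67Q - 20Q^2 + 2Q^3, AVC = 67 - 20Q + 2Q^2.
At the minimum of AVC, MC = AVC. MC = 67 - 40Q + 6Q^2; setting MC = AVC gives 4Q^2 - 20Q = 0, so Q = 5. min AVC = 17.
The firm shuts down for any P below ¥17.

¥17 per unit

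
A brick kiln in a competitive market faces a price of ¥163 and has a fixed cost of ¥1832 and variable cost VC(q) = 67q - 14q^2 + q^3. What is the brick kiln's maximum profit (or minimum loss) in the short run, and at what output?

Profit = -¥392 at q = 12

AVC = 67 - 14q + q^2; min AVC = ¥18 at q = 7. Since P = ¥163 ≥ min AVC, the firm produces.
MC = 67 - 28q + 3q^2. Setting P = MC and taking the root on the rising branch gives q* = 12.
TR = 163·12 = 1956. TC = 1832 + 516 = 2348. Profit = 1956 − 2348 = -¥392.
Shutting down would mean losing the fixed cost of ¥1832, so operating at a loss of ¥392 is better by ¥1440.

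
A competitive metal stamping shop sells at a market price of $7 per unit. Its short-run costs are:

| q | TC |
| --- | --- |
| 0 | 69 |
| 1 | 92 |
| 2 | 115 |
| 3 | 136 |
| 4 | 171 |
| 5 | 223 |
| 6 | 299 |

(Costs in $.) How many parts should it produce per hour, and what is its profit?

Profit at each row (π = 7q − TC): q=0: -69; q=1: -85; q=2: -101; q=3: -115; q=4: -143; q=5: -188; q=6: -257.
Profit is highest at q = 0. Equivalently, the lowest AVC in the table is 67/3 ≈ $22.33 at q = 3, and P = $7 falls below it — price never covers variable cost, so the firm shuts down and loses only its fixed cost.

q = 0 (shut down); profit = -$69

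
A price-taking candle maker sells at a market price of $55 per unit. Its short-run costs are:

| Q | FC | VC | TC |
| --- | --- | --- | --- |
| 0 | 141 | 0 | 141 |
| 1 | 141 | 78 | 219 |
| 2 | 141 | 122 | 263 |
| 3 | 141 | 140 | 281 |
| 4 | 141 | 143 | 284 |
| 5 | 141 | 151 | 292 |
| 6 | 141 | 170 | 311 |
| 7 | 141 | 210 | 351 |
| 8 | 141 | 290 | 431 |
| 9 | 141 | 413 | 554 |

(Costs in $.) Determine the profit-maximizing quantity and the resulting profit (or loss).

Q = 7; profit = $34

Tabulate TR − TC: Q=0: -141; Q=1: -164; Q=2: -153; Q=3: -116; Q=4: -64; Q=5: -17; Q=6: 19; Q=7: 34; Q=8: 9; Q=9: -59.
Profit is maximized at Q = 7. AVC there is 210/7 = $30 ≤ P, so producing beats shutting down (which would give -$141).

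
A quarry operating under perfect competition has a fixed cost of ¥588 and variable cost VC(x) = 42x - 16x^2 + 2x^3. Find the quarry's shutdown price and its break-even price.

Shutdown price = ¥10; break-even price = ¥112

Shutdown price = min AVC. AVC = 42 - 16x + 2x^2, with vertex at x = 4 and minimum ¥10.
ATC = 588/x + 42 - 16x + 2x^2. Setting dATC/dx = −588/x^2 − 16 + 4x = 0 gives x = 7 (since 4·7^3 − 16·7^2 = 588).
min ATC = 588/7 + 42 − 16·7 + 2·7^2 = ¥112. That is the break-even price.
Between these two prices the firm operates at a loss; above ¥112 it earns a profit.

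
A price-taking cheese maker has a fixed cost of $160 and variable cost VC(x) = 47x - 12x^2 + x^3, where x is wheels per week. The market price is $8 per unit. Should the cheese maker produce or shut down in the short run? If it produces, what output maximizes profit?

Variable cost is VC = 47x - 12x^2 + x^3, so AVC = VC/x = 47 - 12x + x^2 and MC = dTC/dx = 47 - 24x + 3x^2.
AVC hits its minimum where MC = AVC, at x = 6, giving min AVC = 47 - 12·6 + 6^2 = $11.
P = $8 lies below min AVC = $11; no output level covers variable cost.
Best response: produce nothing and absorb the $160 fixed cost.

Shut down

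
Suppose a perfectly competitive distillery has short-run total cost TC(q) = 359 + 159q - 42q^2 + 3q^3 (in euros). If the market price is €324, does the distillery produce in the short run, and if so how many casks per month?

Produce at q = 11

From TC, MC = TC'(q) = 159 - 84q + 9q^2 and AVC = VC/q = 159 - 42q + 3q^2.
The AVC parabola has its vertex at q = 42/6 = 7, where AVC = 159 - 42·7 + 3·7^2 = €12.
Because €324 ≥ €12, revenue can cover variable cost; the firm operates.
P = MC gives -165 - 84q + 9q^2 = 0, with roots -5/3 and 11. Take the larger (rising MC): q* = 11.
Check: AVC at q = 11 is €60 ≤ P, so revenue covers variable cost.
Profit = P·q − TC = 324·11 − 1019 = €2545.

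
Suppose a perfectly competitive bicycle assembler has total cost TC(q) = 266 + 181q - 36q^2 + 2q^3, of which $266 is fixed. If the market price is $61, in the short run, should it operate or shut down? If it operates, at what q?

Produce at q = 10

Strip out fixed cost: VC = 181q - 36q^2 + 2q^3. Then AVC = 181 - 36q + 2q^2 and MC = 181 - 72q + 6q^2.
AVC is minimized where dAVC/dq = -36 + 4q = 0, at q = 9; min AVC = 181 - 36·9 + 2·9^2 = $19.
Since P = $61 ≥ min AVC = $19, price covers variable cost and the firm should produce.
P = MC gives 120 - 72q + 6q^2 = 0, with roots 2 and 10. Take the larger (rising MC): q* = 10.
Check: AVC at q = 10 is $21 ≤ P, so revenue covers variable cost.
Profit = P·q − TC = 61·10 − 476 = $134.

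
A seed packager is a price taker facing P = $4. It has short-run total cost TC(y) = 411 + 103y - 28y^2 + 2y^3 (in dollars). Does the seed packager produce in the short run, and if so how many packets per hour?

Shut down

From TC, MC = TC'(y) = 103 - 56y + 6y^2 and AVC = VC/y = 103 - 28y + 2y^2.
AVC is minimized where dAVC/dy = -28 + 4y = 0, at y = 7; min AVC = 103 - 28·7 + 2·7^2 = $5.
P = $4 lies below min AVC = $5; no output level covers variable cost.
Shutting down limits the loss to fixed cost, $411.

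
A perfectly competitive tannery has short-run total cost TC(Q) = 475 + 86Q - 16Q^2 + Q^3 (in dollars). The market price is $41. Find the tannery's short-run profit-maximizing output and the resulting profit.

Profit = -$313 at Q = 9

AVC = 86 - 16Q + Q^2 has its minimum $22 at Q = 8; price $41 clears that bar, so the firm operates.
With MC = 86 - 32Q + 3Q^2, P = MC on the upward-sloping part at Q* = 9.
TR = 41·9 = 369. TC = 475 + 207 = 682. Profit = 369 − 682 = -$313.
By producing, the firm covers all variable cost plus $162 of fixed cost; shutting down would lose the full $475.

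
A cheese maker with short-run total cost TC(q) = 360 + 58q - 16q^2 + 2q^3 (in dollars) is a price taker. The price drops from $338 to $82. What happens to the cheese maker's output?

Output falls from 10 to 6

MC = 58 - 32q + 6q^2; the shutdown threshold is min AVC = $26 (at q = 4).
At P = $338 ≥ min AVC, set P = MC on the rising branch: q = 10.
At P = $82 ≥ min AVC, set P = MC: q = 6. The firm stays open but cuts output.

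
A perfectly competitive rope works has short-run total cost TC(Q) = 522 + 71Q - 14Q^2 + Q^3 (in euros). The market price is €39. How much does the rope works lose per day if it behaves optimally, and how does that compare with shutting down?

Profit = -€394 at Q = 8

AVC = 71 - 14Q + Q^2; min AVC = €22 at Q = 7. Since P = €39 ≥ min AVC, the firm produces.
MC = 71 - 28Q + 3Q^2. Setting P = MC and taking the root on the rising branch gives Q* = 8.
TR = 39·8 = 312. TC = 522 + 184 = 706. Profit = 312 − 706 = -€394.
Shutting down would mean losing the fixed cost of €522, so operating at a loss of €394 is better by €128.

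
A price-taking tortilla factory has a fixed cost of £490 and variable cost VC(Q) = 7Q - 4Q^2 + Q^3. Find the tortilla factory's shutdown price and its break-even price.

Shutdown price = £3; break-even price = £98

AVC = 7 - 4Q + Q^2; minimized at Q = 2, giving min AVC = £3. That is the shutdown price.
ATC = 490/Q + 7 - 4Q + Q^2. Setting dATC/dQ = −490/Q^2 − 4 + 2Q = 0 gives Q = 7 (since 2·7^3 − 4·7^2 = 490).
min ATC = 490/7 + 7 − 4·7 + 7^2 = £98. That is the break-even price.
Between these two prices the firm operates at a loss; above £98 it earns a profit.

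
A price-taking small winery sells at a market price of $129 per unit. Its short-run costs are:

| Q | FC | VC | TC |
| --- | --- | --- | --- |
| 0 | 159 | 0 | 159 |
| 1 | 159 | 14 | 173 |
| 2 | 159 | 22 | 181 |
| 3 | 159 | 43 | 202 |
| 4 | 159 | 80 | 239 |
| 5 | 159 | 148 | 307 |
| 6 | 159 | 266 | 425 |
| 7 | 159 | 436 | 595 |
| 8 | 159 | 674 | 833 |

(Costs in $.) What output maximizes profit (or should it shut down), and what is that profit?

Profit at each row (π = 129Q − TC): Q=0: -159; Q=1: -44; Q=2: 77; Q=3: 185; Q=4: 277; Q=5: 338; Q=6: 349; Q=7: 308; Q=8: 199.
Profit is maximized at Q = 6. AVC there is 266/6 = $44.33 ≤ P, so producing beats shutting down (which would give -$159).

Q = 6; profit = $349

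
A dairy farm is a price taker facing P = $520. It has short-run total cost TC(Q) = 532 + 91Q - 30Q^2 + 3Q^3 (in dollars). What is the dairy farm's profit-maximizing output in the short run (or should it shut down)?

Produce at Q = 11

From TC, MC = TC'(Q) = 91 - 60Q + 9Q^2 and AVC = VC/Q = 91 - 30Q + 3Q^2.
AVC hits its minimum where MC = AVC, at Q = 5, giving min AVC = 91 - 30·5 + 3·5^2 = $16.
Because $520 ≥ $16, revenue can cover variable cost; the firm operates.
Set P = MC: 520 = 91 - 60Q + 9Q^2 → -429 - 60Q + 9Q^2 = 0. The roots are Q = -13/3 and Q = 11; the profit-maximizing output is on the rising part of MC, so Q* = 11.
Check: AVC at Q = 11 is $124 ≤ P, so revenue covers variable cost.
Profit = P·Q − TC = 520·11 − 1896 = $3824.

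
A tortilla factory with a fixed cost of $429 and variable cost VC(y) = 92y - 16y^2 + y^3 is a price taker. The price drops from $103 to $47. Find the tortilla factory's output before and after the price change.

AVC = 92 - 16y + y^2, minimized at y = 8 where min AVC = $28. MC = 92 - 32y + 3y^2.
At P = $103 ≥ min AVC, set P = MC on the rising branch: y = 11.
At P = $47 ≥ min AVC, set P = MC: y = 9. The firm stays open but cuts output.

Output falls from 11 to 9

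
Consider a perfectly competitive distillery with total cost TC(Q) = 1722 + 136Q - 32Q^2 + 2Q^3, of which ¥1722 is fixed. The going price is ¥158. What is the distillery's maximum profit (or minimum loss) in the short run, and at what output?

AVC = 136 - 32Q + 2Q^2; min AVC = ¥8 at Q = 8. Since P = ¥158 ≥ min AVC, the firm produces.
With MC = 136 - 64Q + 6Q^2, P = MC on the upward-sloping part at Q* = 11.
TR = 158·11 = 1738. TC = 1722 + 286 = 2008. Profit = 1738 − 2008 = -¥270.
By producing, the firm covers all variable cost plus ¥1452 of fixed cost; shutting down would lose the full ¥1722.

Profit = -¥270 at Q = 11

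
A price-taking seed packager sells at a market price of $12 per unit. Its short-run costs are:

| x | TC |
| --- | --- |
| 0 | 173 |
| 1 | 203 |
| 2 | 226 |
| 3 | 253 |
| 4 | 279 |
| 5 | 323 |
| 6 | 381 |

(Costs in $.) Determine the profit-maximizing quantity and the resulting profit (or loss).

x = 0 (shut down); profit = -$173

Tabulate TR − TC: x=0: -173; x=1: -191; x=2: -202; x=3: -217; x=4: -231; x=5: -263; x=6: -309.
Profit is highest at x = 0. Equivalently, the lowest AVC in the table is 53/2 ≈ $26.50 at x = 2, and P = $12 falls below it — price never covers variable cost, so the firm shuts down and loses only its fixed cost.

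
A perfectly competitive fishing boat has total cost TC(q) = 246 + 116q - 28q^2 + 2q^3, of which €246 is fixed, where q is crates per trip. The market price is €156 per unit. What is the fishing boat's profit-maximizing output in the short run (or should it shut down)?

From TC, MC = TC'(q) = 116 - 56q + 6q^2 and AVC = VC/q = 116 - 28q + 2q^2.
AVC is minimized where dAVC/dq = -28 + 4q = 0, at q = 7; min AVC = 116 - 28·7 + 2·7^2 = €18.
Since P = €156 ≥ min AVC = €18, price covers variable cost and the firm should produce.
Solving P = MC: -40 - 56q + 6q^2 = 0 ⇒ q = -2/3 or 10. On the upward-sloping branch, q* = 10.
Check: AVC at q = 10 is €36 ≤ P, so revenue covers variable cost.
Profit = P·q − TC = 156·10 − 606 = €954.

Produce at q = 10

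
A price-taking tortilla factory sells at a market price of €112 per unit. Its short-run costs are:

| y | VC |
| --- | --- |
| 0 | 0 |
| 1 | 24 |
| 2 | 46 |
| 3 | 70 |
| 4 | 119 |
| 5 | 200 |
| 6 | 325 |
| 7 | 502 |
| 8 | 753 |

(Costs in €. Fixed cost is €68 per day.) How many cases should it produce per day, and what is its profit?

y = 5; profit = €292

Profit at each row (π = 112y − TC): y=0: -68; y=1: 20; y=2: 110; y=3: 198; y=4: 261; y=5: 292; y=6: 279; y=7: 214; y=8: 75.
Profit is maximized at y = 5. AVC there is 200/5 = €40 ≤ P, so producing beats shutting down (which would give -€68).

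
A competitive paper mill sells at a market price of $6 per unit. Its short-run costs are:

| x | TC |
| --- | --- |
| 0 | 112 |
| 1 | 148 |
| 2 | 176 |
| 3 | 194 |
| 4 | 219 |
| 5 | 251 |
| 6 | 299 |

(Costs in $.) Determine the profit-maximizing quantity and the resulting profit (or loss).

x = 0 (shut down); profit = -$112

Compute π = P·x − TC at each output: x=0: -112; x=1: -142; x=2: -164; x=3: -176; x=4: -195; x=5: -221; x=6: -263.
Profit is highest at x = 0. Equivalently, the lowest AVC in the table is 107/4 ≈ $26.75 at x = 4, and P = $6 falls below it — price never covers variable cost, so the firm shuts down and loses only its fixed cost.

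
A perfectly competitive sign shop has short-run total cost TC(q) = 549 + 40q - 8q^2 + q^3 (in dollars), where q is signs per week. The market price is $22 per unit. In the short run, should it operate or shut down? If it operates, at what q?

Strip out fixed cost: VC = 40q - 8q^2 + q^3. Then AVC = 40 - 8q + q^2 and MC = 40 - 16q + 3q^2.
The AVC parabola has its vertex at q = 8/2 = 4, where AVC = 40 - 8·4 + 4^2 = $24.
Since P = $22 < min AVC = $24, price fails to cover variable cost at any output.
The firm minimizes its loss by shutting down and losing only its fixed cost of $549.

Shut down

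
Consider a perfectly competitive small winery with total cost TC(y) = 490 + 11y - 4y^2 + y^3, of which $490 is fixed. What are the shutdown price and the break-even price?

Shutdown price = $7; break-even price = $102

Shutdown price = min AVC. AVC = 11 - 4y + y^2, with vertex at y = 2 and minimum $7.
ATC = 490/y + 11 - 4y + y^2. Setting dATC/dy = −490/y^2 − 4 + 2y = 0 gives y = 7 (since 2·7^3 − 4·7^2 = 490).
min ATC = 490/7 + 11 − 4·7 + 7^2 = $102. That is the break-even price.
Between these two prices the firm operates at a loss; above $102 it earns a profit.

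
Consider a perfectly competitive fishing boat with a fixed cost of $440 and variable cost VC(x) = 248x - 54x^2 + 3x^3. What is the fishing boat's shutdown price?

The firm shuts down when price falls below the minimum of average variable cost. AVC = VC/x = 248 - 54x + 3x^2.
dAVC/dx = -54 + 6x = 0 gives x = 9. min AVC = 248 - 54·9 + 3·9^2 = 5.
The firm shuts down for any P below $5.

$5 per unit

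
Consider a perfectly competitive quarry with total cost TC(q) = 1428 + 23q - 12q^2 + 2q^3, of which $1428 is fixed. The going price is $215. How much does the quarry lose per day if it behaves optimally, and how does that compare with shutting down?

Profit = -$148 at q = 8

AVC = 23 - 12q + 2q^2; min AVC = $5 at q = 3. Since P = $215 ≥ min AVC, the firm produces.
MC = 23 - 24q + 6q^2. Setting P = MC and taking the root on the rising branch gives q* = 8.
TR = 215·8 = 1720. TC = 1428 + 440 = 1868. Profit = 1720 − 1868 = -$148.
By producing, the firm covers all variable cost plus $1280 of fixed cost; shutting down would lose the full $1428.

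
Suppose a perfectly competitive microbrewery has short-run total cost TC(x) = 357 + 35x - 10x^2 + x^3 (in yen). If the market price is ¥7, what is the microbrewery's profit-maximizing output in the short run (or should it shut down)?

Shut down

Strip out fixed cost: VC = 35x - 10x^2 + x^3. Then AVC = 35 - 10x + x^2 and MC = 35 - 20x + 3x^2.
AVC is minimized where dAVC/dx = -10 + 2x = 0, at x = 5; min AVC = 35 - 10·5 + 5^2 = ¥10.
Since P = ¥7 < min AVC = ¥10, price fails to cover variable cost at any output.
Shutting down limits the loss to fixed cost, ¥357.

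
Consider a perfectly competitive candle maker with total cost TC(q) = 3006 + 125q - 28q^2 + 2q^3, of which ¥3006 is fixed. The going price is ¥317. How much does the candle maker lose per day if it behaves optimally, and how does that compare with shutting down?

Profit = -¥126 at q = 12

AVC = 125 - 28q + 2q^2; min AVC = ¥27 at q = 7. Since P = ¥317 ≥ min AVC, the firm produces.
MC = 125 - 56q + 6q^2. Setting P = MC and taking the root on the rising branch gives q* = 12.
TR = 317·12 = 3804. TC = 3006 + 924 = 3930. Profit = 3804 − 3930 = -¥126.
By producing, the firm covers all variable cost plus ¥2880 of fixed cost; shutting down would lose the full ¥3006.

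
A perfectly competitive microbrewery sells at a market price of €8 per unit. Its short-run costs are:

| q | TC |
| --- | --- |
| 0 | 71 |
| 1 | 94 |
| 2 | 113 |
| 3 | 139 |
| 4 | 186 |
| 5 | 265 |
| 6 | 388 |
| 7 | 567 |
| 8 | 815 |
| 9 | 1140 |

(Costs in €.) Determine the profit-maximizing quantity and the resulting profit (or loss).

q = 0 (shut down); profit = -€71

Compute π = P·q − TC at each output: q=0: -71; q=1: -86; q=2: -97; q=3: -115; q=4: -154; q=5: -225; q=6: -340; q=7: -511; q=8: -751; q=9: -1068.
Profit is highest at q = 0. Equivalently, the lowest AVC in the table is 42/2 ≈ €21 at q = 2, and P = €8 falls below it — price never covers variable cost, so the firm shuts down and loses only its fixed cost.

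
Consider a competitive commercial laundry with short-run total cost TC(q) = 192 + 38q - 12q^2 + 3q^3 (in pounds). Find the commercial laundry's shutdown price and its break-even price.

AVC = 38 - 12q + 3q^2; minimized at q = 2, giving min AVC = £26. That is the shutdown price.
ATC = 192/q + 38 - 12q + 3q^2. Setting dATC/dq = −192/q^2 − 12 + 6q = 0 gives q = 4 (since 6·4^3 − 12·4^2 = 192).
min ATC = 192/4 + 38 − 12·4 + 3·4^2 = £86. That is the break-even price.
Between these two prices the firm operates at a loss; above £86 it earns a profit.

Shutdown price = £26; break-even price = £86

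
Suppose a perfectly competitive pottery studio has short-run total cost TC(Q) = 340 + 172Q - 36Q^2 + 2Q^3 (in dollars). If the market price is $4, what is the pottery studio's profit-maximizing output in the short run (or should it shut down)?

Shut down

Variable cost is VC = 172Q - 36Q^2 + 2Q^3, so AVC = VC/Q = 172 - 36Q + 2Q^2 and MC = dTC/dQ = 172 - 72Q + 6Q^2.
The AVC parabola has its vertex at Q = 36/4 = 9, where AVC = 172 - 36·9 + 2·9^2 = $10.
P = $4 lies below min AVC = $10; no output level covers variable cost.
Best response: produce nothing and absorb the $340 fixed cost.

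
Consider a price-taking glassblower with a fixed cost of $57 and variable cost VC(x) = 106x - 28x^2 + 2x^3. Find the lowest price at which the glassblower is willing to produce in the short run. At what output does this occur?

The shutdown price is the minimum of AVC. VC = 106x - 28x^2 + 2x^3, so AVC = 106 - 28x + 2x^2.
dAVC/dx = -28 + 4x = 0 gives x = 7. min AVC = 106 - 28·7 + 2·7^2 = 8.
The firm shuts down for any P below $8.

$8 per unit, at x = 7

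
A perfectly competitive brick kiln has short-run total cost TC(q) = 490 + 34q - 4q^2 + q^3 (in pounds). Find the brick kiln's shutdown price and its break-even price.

Shutdown price = £30; break-even price = £125

AVC = 34 - 4q + q^2; minimized at q = 2, giving min AVC = £30. That is the shutdown price.
ATC = 490/q + 34 - 4q + q^2. Setting dATC/dq = −490/q^2 − 4 + 2q = 0 gives q = 7 (since 2·7^3 − 4·7^2 = 490).
min ATC = 490/7 + 34 − 4·7 + 7^2 = £125. That is the break-even price.
Between these two prices the firm operates at a loss; above £125 it earns a profit.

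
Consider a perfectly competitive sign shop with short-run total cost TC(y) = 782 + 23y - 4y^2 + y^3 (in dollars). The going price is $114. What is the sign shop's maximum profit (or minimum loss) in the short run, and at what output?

Profit = -$292 at y = 7

AVC = 23 - 4y + y^2 has its minimum $19 at y = 2; price $114 clears that bar, so the firm operates.
MC = 23 - 8y + 3y^2. Setting P = MC and taking the root on the rising branch gives y* = 7.
TR = 114·7 = 798. TC = 782 + 308 = 1090. Profit = 798 − 1090 = -$292.
Shutting down would mean losing the fixed cost of $782, so operating at a loss of $292 is better by $490.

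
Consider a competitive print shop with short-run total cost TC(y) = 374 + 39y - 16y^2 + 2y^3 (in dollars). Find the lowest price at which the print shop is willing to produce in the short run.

Short-run supply begins at min AVC. From VC = 39y - 16y^2 + 2y^3, AVC = 39 - 16y + 2y^2.
At the minimum of AVC, MC = AVC. MC = 39 - 32y + 6y^2; setting MC = AVC gives 4y^2 - 16y = 0, so y = 4. min AVC = 7.
The firm shuts down for any P below $7.

$7 per unit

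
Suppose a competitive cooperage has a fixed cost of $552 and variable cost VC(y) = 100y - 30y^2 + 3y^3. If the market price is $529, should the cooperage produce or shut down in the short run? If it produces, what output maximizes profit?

Produce at y = 11

Strip out fixed cost: VC = 100y - 30y^2 + 3y^3. Then AVC = 100 - 30y + 3y^2 and MC = 100 - 60y + 9y^2.
The AVC parabola has its vertex at y = 30/6 = 5, where AVC = 100 - 30·5 + 3·5^2 = $25.
P = $529 exceeds min AVC = $25, so the firm stays open.
P = MC gives -429 - 60y + 9y^2 = 0, with roots -13/3 and 11. Take the larger (rising MC): y* = 11.
Check: AVC at y = 11 is $133 ≤ P, so revenue covers variable cost.
Profit = P·y − TC = 529·11 − 2015 = $3804.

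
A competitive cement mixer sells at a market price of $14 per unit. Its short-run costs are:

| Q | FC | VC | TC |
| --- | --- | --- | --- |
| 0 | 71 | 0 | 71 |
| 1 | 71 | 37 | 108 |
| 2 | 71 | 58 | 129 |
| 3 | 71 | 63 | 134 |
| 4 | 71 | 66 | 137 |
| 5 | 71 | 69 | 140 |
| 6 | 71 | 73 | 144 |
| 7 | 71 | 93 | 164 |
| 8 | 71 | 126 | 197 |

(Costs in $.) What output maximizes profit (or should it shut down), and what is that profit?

Tabulate TR − TC: Q=0: -71; Q=1: -94; Q=2: -101; Q=3: -92; Q=4: -81; Q=5: -70; Q=6: -60; Q=7: -66; Q=8: -85.
Profit is maximized at Q = 6. AVC there is 73/6 = $12.17 ≤ P, so producing beats shutting down (which would give -$71).

Q = 6; profit = -$60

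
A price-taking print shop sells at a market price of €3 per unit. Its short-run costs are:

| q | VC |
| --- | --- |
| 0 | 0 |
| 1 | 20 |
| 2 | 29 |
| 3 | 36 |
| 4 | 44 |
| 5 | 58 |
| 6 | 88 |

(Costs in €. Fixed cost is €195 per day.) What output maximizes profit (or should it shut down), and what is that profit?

Profit at each row (π = 3q − TC): q=0: -195; q=1: -212; q=2: -218; q=3: -222; q=4: -227; q=5: -238; q=6: -265.
Profit is highest at q = 0. Equivalently, the lowest AVC in the table is 44/4 ≈ €11 at q = 4, and P = €3 falls below it — price never covers variable cost, so the firm shuts down and loses only its fixed cost.

q = 0 (shut down); profit = -€195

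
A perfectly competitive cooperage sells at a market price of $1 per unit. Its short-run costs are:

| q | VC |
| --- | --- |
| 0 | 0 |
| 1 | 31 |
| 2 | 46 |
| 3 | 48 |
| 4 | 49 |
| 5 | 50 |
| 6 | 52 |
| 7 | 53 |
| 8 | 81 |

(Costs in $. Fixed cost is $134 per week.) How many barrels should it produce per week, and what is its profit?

Compute π = P·q − TC at each output: q=0: -134; q=1: -164; q=2: -178; q=3: -179; q=4: -179; q=5: -179; q=6: -180; q=7: -180; q=8: -207.
Profit is highest at q = 0. Equivalently, the lowest AVC in the table is 53/7 ≈ $7.57 at q = 7, and P = $1 falls below it — price never covers variable cost, so the firm shuts down and loses only its fixed cost.

q = 0 (shut down); profit = -$134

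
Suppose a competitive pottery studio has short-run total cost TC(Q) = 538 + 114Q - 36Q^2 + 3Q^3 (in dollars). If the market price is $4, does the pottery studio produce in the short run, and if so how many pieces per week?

Shut down

Variable cost is VC = 114Q - 36Q^2 + 3Q^3, so AVC = VC/Q = 114 - 36Q + 3Q^2 and MC = dTC/dQ = 114 - 72Q + 9Q^2.
The AVC parabola has its vertex at Q = 36/6 = 6, where AVC = 114 - 36·6 + 3·6^2 = $6.
With P < min AVC ($4 < $6), every unit sold adds to the loss.
The firm minimizes its loss by shutting down and losing only its fixed cost of $538.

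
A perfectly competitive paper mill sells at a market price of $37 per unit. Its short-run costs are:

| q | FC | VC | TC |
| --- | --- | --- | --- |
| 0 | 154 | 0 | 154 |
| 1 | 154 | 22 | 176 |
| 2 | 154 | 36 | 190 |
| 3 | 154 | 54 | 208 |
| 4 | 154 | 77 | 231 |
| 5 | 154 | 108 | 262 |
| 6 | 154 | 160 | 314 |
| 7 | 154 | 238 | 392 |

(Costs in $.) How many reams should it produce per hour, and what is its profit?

Compute π = P·q − TC at each output: q=0: -154; q=1: -139; q=2: -116; q=3: -97; q=4: -83; q=5: -77; q=6: -92; q=7: -133.
Profit is maximized at q = 5. AVC there is 108/5 = $21.60 ≤ P, so producing beats shutting down (which would give -$154).

q = 5; profit = -$77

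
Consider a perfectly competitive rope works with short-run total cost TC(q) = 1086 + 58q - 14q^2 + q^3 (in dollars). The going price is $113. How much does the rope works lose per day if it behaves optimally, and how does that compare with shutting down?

Profit = -$118 at q = 11

AVC = 58 - 14q + q^2; min AVC = $9 at q = 7. Since P = $113 ≥ min AVC, the firm produces.
MC = 58 - 28q + 3q^2. Setting P = MC and taking the root on the rising branch gives q* = 11.
TR = 113·11 = 1243. TC = 1086 + 275 = 1361. Profit = 1243 − 1361 = -$118.
By producing, the firm covers all variable cost plus $968 of fixed cost; shutting down would lose the full $1086.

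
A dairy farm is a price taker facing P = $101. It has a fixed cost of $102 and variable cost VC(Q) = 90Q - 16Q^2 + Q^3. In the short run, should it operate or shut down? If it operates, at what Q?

Produce at Q = 11

Variable cost is VC = 90Q - 16Q^2 + Q^3, so AVC = VC/Q = 90 - 16Q + Q^2 and MC = dTC/dQ = 90 - 32Q + 3Q^2.
The AVC parabola has its vertex at Q = 16/2 = 8, where AVC = 90 - 16·8 + 8^2 = $26.
Because $101 ≥ $26, revenue can cover variable cost; the firm operates.
Solving P = MC: -11 - 32Q + 3Q^2 = 0 ⇒ Q = -1/3 or 11. On the upward-sloping branch, Q* = 11.
Check: AVC at Q = 11 is $35 ≤ P, so revenue covers variable cost.
Profit = P·Q − TC = 101·11 − 487 = $624.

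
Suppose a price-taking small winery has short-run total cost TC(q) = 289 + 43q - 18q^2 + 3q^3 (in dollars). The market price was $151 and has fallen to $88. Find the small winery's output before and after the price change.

Output falls from 6 to 5

MC = 43 - 36q + 9q^2; the shutdown threshold is min AVC = $16 (at q = 3).
With P = $151 above the shutdown price, P = MC gives q = 6.
At P = $88 ≥ min AVC, set P = MC: q = 5. The firm stays open but cuts output.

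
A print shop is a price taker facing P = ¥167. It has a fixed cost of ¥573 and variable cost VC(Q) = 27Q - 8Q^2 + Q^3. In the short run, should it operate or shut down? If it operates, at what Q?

Variable cost is VC = 27Q - 8Q^2 + Q^3, so AVC = VC/Q = 27 - 8Q + Q^2 and MC = dTC/dQ = 27 - 16Q + 3Q^2.
AVC is minimized where dAVC/dQ = -8 + 2Q = 0, at Q = 4; min AVC = 27 - 8·4 + 4^2 = ¥11.
Because ¥167 ≥ ¥11, revenue can cover variable cost; the firm operates.
P = MC gives -140 - 16Q + 3Q^2 = 0, with roots -14/3 and 10. Take the larger (rising MC): Q* = 10.
Check: AVC at Q = 10 is ¥47 ≤ P, so revenue covers variable cost.
Profit = P·Q − TC = 167·10 − 1043 = ¥627.

Produce at Q = 10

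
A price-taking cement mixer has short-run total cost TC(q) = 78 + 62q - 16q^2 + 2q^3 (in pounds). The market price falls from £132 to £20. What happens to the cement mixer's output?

Output falls from 7 to 0 (the firm shuts down)

AVC = 62 - 16q + 2q^2, minimized at q = 4 where min AVC = £30. MC = 62 - 32q + 6q^2.
With P = £132 above the shutdown price, P = MC gives q = 7.
At P = £20 < min AVC = £30, price no longer covers variable cost at any output, so the firm shuts down: q = 0.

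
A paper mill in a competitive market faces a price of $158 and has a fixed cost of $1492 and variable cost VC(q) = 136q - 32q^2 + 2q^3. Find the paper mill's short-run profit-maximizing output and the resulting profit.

Profit = -$40 at q = 11

AVC = 136 - 32q + 2q^2; min AVC = $8 at q = 8. Since P = $158 ≥ min AVC, the firm produces.
With MC = 136 - 64q + 6q^2, P = MC on the upward-sloping part at q* = 11.
TR = 158·11 = 1738. TC = 1492 + 286 = 1778. Profit = 1738 − 1778 = -$40.
That loss of $40 beats the $1492 the firm would lose by shutting down; producing recovers $1452 of fixed cost.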